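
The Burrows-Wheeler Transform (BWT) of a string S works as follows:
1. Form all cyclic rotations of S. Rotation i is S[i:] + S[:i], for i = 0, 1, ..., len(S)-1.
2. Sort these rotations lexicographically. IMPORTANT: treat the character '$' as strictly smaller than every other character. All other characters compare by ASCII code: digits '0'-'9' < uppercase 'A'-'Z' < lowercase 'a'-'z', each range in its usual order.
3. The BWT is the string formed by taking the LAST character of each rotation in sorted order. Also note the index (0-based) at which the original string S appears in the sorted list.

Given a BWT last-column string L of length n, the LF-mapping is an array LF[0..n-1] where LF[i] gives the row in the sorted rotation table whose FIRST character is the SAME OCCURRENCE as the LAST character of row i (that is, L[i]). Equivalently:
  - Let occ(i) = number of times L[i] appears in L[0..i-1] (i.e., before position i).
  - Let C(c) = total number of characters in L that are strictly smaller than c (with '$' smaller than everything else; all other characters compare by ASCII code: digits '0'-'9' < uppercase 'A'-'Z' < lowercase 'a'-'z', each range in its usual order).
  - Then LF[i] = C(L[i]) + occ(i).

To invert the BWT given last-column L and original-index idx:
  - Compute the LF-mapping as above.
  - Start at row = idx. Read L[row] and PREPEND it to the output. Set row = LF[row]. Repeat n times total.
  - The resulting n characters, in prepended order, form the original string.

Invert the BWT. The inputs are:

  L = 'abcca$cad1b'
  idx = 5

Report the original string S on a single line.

Answer: b1cbdcaaca$

Derivation:
LF mapping: 2 5 7 8 3 0 9 4 10 1 6
Walk LF starting at row 5, prepending L[row]:
  step 1: row=5, L[5]='$', prepend. Next row=LF[5]=0
  step 2: row=0, L[0]='a', prepend. Next row=LF[0]=2
  step 3: row=2, L[2]='c', prepend. Next row=LF[2]=7
  step 4: row=7, L[7]='a', prepend. Next row=LF[7]=4
  step 5: row=4, L[4]='a', prepend. Next row=LF[4]=3
  step 6: row=3, L[3]='c', prepend. Next row=LF[3]=8
  step 7: row=8, L[8]='d', prepend. Next row=LF[8]=10
  step 8: row=10, L[10]='b', prepend. Next row=LF[10]=6
  step 9: row=6, L[6]='c', prepend. Next row=LF[6]=9
  step 10: row=9, L[9]='1', prepend. Next row=LF[9]=1
  step 11: row=1, L[1]='b', prepend. Next row=LF[1]=5
Reversed output: b1cbdcaaca$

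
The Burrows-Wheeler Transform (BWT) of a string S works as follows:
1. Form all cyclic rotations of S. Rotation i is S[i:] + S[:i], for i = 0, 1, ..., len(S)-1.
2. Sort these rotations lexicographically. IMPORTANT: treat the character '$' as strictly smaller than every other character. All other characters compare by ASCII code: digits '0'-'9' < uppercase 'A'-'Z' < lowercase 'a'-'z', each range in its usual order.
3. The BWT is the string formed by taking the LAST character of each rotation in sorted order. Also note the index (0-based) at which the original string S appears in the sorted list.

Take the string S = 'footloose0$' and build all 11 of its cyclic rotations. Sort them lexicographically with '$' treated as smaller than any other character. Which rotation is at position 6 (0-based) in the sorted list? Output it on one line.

Answer: ootloose0$f

Derivation:
All 11 rotations (rotation i = S[i:]+S[:i]):
  rot[0] = footloose0$
  rot[1] = ootloose0$f
  rot[2] = otloose0$fo
  rot[3] = tloose0$foo
  rot[4] = loose0$foot
  rot[5] = oose0$footl
  rot[6] = ose0$footlo
  rot[7] = se0$footloo
  rot[8] = e0$footloos
  rot[9] = 0$footloose
  rot[10] = $footloose0
Sorted (with $ < everything):
  sorted[0] = $footloose0
  sorted[1] = 0$footloose
  sorted[2] = e0$footloos
  sorted[3] = footloose0$
  sorted[4] = loose0$foot
  sorted[5] = oose0$footl
  sorted[6] = ootloose0$f
  sorted[7] = ose0$footlo
  sorted[8] = otloose0$fo
  sorted[9] = se0$footloo
  sorted[10] = tloose0$foo
sorted[6] = ootloose0$f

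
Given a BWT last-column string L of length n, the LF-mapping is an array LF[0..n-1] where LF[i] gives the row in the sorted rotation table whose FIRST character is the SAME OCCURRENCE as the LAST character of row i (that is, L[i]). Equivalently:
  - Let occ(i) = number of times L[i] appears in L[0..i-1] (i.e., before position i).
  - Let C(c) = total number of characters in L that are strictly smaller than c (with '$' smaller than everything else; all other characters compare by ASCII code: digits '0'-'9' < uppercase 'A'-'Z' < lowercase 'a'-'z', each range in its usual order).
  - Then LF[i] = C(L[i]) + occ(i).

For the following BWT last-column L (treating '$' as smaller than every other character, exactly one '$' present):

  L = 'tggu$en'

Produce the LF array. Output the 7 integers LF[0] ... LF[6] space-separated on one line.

Answer: 5 2 3 6 0 1 4

Derivation:
Char counts: '$':1, 'e':1, 'g':2, 'n':1, 't':1, 'u':1
C (first-col start): C('$')=0, C('e')=1, C('g')=2, C('n')=4, C('t')=5, C('u')=6
L[0]='t': occ=0, LF[0]=C('t')+0=5+0=5
L[1]='g': occ=0, LF[1]=C('g')+0=2+0=2
L[2]='g': occ=1, LF[2]=C('g')+1=2+1=3
L[3]='u': occ=0, LF[3]=C('u')+0=6+0=6
L[4]='$': occ=0, LF[4]=C('$')+0=0+0=0
L[5]='e': occ=0, LF[5]=C('e')+0=1+0=1
L[6]='n': occ=0, LF[6]=C('n')+0=4+0=4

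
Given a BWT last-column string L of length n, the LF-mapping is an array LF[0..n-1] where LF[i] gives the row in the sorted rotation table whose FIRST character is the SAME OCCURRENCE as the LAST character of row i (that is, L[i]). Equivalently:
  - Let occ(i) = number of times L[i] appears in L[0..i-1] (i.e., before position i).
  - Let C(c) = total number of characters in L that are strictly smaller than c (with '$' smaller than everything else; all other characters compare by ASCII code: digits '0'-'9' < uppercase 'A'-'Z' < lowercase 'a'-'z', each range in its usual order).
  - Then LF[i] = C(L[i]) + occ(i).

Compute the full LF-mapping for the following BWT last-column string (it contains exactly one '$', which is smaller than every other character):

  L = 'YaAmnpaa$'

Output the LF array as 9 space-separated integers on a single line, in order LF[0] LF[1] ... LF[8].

Char counts: '$':1, 'A':1, 'Y':1, 'a':3, 'm':1, 'n':1, 'p':1
C (first-col start): C('$')=0, C('A')=1, C('Y')=2, C('a')=3, C('m')=6, C('n')=7, C('p')=8
L[0]='Y': occ=0, LF[0]=C('Y')+0=2+0=2
L[1]='a': occ=0, LF[1]=C('a')+0=3+0=3
L[2]='A': occ=0, LF[2]=C('A')+0=1+0=1
L[3]='m': occ=0, LF[3]=C('m')+0=6+0=6
L[4]='n': occ=0, LF[4]=C('n')+0=7+0=7
L[5]='p': occ=0, LF[5]=C('p')+0=8+0=8
L[6]='a': occ=1, LF[6]=C('a')+1=3+1=4
L[7]='a': occ=2, LF[7]=C('a')+2=3+2=5
L[8]='$': occ=0, LF[8]=C('$')+0=0+0=0

Answer: 2 3 1 6 7 8 4 5 0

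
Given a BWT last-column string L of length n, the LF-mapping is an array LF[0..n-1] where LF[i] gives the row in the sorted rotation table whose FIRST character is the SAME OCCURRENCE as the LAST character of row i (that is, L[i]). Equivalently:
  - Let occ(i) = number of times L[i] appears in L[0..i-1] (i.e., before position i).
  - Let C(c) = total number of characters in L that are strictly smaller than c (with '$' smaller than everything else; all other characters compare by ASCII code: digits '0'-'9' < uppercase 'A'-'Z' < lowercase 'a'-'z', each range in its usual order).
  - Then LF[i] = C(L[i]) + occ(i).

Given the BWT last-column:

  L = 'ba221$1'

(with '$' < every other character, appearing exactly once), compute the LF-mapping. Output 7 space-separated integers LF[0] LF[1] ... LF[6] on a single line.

Answer: 6 5 3 4 1 0 2

Derivation:
Char counts: '$':1, '1':2, '2':2, 'a':1, 'b':1
C (first-col start): C('$')=0, C('1')=1, C('2')=3, C('a')=5, C('b')=6
L[0]='b': occ=0, LF[0]=C('b')+0=6+0=6
L[1]='a': occ=0, LF[1]=C('a')+0=5+0=5
L[2]='2': occ=0, LF[2]=C('2')+0=3+0=3
L[3]='2': occ=1, LF[3]=C('2')+1=3+1=4
L[4]='1': occ=0, LF[4]=C('1')+0=1+0=1
L[5]='$': occ=0, LF[5]=C('$')+0=0+0=0
L[6]='1': occ=1, LF[6]=C('1')+1=1+1=2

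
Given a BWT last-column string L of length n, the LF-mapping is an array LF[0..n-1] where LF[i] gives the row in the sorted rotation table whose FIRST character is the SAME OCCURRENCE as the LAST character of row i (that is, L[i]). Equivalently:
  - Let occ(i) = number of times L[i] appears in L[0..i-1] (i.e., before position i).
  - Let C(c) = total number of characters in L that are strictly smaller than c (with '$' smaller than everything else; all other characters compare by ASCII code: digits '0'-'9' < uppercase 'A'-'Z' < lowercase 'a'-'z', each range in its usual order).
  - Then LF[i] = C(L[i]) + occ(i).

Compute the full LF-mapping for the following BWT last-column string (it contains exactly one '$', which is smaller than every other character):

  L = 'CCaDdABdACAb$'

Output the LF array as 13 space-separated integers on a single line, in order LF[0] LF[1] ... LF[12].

Answer: 5 6 9 8 11 1 4 12 2 7 3 10 0

Derivation:
Char counts: '$':1, 'A':3, 'B':1, 'C':3, 'D':1, 'a':1, 'b':1, 'd':2
C (first-col start): C('$')=0, C('A')=1, C('B')=4, C('C')=5, C('D')=8, C('a')=9, C('b')=10, C('d')=11
L[0]='C': occ=0, LF[0]=C('C')+0=5+0=5
L[1]='C': occ=1, LF[1]=C('C')+1=5+1=6
L[2]='a': occ=0, LF[2]=C('a')+0=9+0=9
L[3]='D': occ=0, LF[3]=C('D')+0=8+0=8
L[4]='d': occ=0, LF[4]=C('d')+0=11+0=11
L[5]='A': occ=0, LF[5]=C('A')+0=1+0=1
L[6]='B': occ=0, LF[6]=C('B')+0=4+0=4
L[7]='d': occ=1, LF[7]=C('d')+1=11+1=12
L[8]='A': occ=1, LF[8]=C('A')+1=1+1=2
L[9]='C': occ=2, LF[9]=C('C')+2=5+2=7
L[10]='A': occ=2, LF[10]=C('A')+2=1+2=3
L[11]='b': occ=0, LF[11]=C('b')+0=10+0=10
L[12]='$': occ=0, LF[12]=C('$')+0=0+0=0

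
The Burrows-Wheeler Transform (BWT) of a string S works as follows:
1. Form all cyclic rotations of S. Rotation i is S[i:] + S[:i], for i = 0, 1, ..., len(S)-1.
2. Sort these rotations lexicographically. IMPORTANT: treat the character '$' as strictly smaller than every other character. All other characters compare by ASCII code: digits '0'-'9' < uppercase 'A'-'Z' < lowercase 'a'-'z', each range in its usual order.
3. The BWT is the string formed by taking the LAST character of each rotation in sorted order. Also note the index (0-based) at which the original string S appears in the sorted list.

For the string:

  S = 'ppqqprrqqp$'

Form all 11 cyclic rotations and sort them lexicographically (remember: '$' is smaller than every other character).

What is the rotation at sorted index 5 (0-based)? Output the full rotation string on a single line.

All 11 rotations (rotation i = S[i:]+S[:i]):
  rot[0] = ppqqprrqqp$
  rot[1] = pqqprrqqp$p
  rot[2] = qqprrqqp$pp
  rot[3] = qprrqqp$ppq
  rot[4] = prrqqp$ppqq
  rot[5] = rrqqp$ppqqp
  rot[6] = rqqp$ppqqpr
  rot[7] = qqp$ppqqprr
  rot[8] = qp$ppqqprrq
  rot[9] = p$ppqqprrqq
  rot[10] = $ppqqprrqqp
Sorted (with $ < everything):
  sorted[0] = $ppqqprrqqp
  sorted[1] = p$ppqqprrqq
  sorted[2] = ppqqprrqqp$
  sorted[3] = pqqprrqqp$p
  sorted[4] = prrqqp$ppqq
  sorted[5] = qp$ppqqprrq
  sorted[6] = qprrqqp$ppq
  sorted[7] = qqp$ppqqprr
  sorted[8] = qqprrqqp$pp
  sorted[9] = rqqp$ppqqpr
  sorted[10] = rrqqp$ppqqp
sorted[5] = qp$ppqqprrq

Answer: qp$ppqqprrq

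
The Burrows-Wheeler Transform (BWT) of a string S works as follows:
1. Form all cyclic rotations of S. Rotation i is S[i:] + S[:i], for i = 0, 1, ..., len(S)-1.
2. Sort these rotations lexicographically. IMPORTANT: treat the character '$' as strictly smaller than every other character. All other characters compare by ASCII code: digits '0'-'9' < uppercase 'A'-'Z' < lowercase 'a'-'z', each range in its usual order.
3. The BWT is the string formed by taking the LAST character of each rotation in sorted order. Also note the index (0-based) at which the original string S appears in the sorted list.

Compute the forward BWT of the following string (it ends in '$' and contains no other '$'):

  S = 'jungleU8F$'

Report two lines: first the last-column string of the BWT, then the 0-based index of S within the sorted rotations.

All 10 rotations (rotation i = S[i:]+S[:i]):
  rot[0] = jungleU8F$
  rot[1] = ungleU8F$j
  rot[2] = ngleU8F$ju
  rot[3] = gleU8F$jun
  rot[4] = leU8F$jung
  rot[5] = eU8F$jungl
  rot[6] = U8F$jungle
  rot[7] = 8F$jungleU
  rot[8] = F$jungleU8
  rot[9] = $jungleU8F
Sorted (with $ < everything):
  sorted[0] = $jungleU8F  (last char: 'F')
  sorted[1] = 8F$jungleU  (last char: 'U')
  sorted[2] = F$jungleU8  (last char: '8')
  sorted[3] = U8F$jungle  (last char: 'e')
  sorted[4] = eU8F$jungl  (last char: 'l')
  sorted[5] = gleU8F$jun  (last char: 'n')
  sorted[6] = jungleU8F$  (last char: '$')
  sorted[7] = leU8F$jung  (last char: 'g')
  sorted[8] = ngleU8F$ju  (last char: 'u')
  sorted[9] = ungleU8F$j  (last char: 'j')
Last column: FU8eln$guj
Original string S is at sorted index 6

Answer: FU8eln$guj
6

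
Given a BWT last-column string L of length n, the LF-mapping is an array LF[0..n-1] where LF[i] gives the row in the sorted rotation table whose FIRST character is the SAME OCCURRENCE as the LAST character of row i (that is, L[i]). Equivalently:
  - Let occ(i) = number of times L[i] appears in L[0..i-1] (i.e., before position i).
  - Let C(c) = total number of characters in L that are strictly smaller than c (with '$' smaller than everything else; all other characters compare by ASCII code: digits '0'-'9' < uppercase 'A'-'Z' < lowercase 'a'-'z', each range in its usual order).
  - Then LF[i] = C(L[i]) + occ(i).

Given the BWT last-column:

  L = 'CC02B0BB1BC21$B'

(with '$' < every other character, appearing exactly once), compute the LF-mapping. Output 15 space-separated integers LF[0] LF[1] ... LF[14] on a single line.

Answer: 12 13 1 5 7 2 8 9 3 10 14 6 4 0 11

Derivation:
Char counts: '$':1, '0':2, '1':2, '2':2, 'B':5, 'C':3
C (first-col start): C('$')=0, C('0')=1, C('1')=3, C('2')=5, C('B')=7, C('C')=12
L[0]='C': occ=0, LF[0]=C('C')+0=12+0=12
L[1]='C': occ=1, LF[1]=C('C')+1=12+1=13
L[2]='0': occ=0, LF[2]=C('0')+0=1+0=1
L[3]='2': occ=0, LF[3]=C('2')+0=5+0=5
L[4]='B': occ=0, LF[4]=C('B')+0=7+0=7
L[5]='0': occ=1, LF[5]=C('0')+1=1+1=2
L[6]='B': occ=1, LF[6]=C('B')+1=7+1=8
L[7]='B': occ=2, LF[7]=C('B')+2=7+2=9
L[8]='1': occ=0, LF[8]=C('1')+0=3+0=3
L[9]='B': occ=3, LF[9]=C('B')+3=7+3=10
L[10]='C': occ=2, LF[10]=C('C')+2=12+2=14
L[11]='2': occ=1, LF[11]=C('2')+1=5+1=6
L[12]='1': occ=1, LF[12]=C('1')+1=3+1=4
L[13]='$': occ=0, LF[13]=C('$')+0=0+0=0
L[14]='B': occ=4, LF[14]=C('B')+4=7+4=11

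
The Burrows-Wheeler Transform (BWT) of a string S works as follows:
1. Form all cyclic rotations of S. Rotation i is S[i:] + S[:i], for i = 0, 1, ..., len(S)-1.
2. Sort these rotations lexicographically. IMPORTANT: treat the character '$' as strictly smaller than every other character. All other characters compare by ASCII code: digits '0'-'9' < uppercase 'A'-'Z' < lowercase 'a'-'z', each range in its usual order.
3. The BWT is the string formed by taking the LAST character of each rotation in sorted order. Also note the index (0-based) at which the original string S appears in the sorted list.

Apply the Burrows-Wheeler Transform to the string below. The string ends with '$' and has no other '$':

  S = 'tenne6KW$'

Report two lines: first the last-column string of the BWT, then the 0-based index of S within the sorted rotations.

Answer: We6Kntne$
8

Derivation:
All 9 rotations (rotation i = S[i:]+S[:i]):
  rot[0] = tenne6KW$
  rot[1] = enne6KW$t
  rot[2] = nne6KW$te
  rot[3] = ne6KW$ten
  rot[4] = e6KW$tenn
  rot[5] = 6KW$tenne
  rot[6] = KW$tenne6
  rot[7] = W$tenne6K
  rot[8] = $tenne6KW
Sorted (with $ < everything):
  sorted[0] = $tenne6KW  (last char: 'W')
  sorted[1] = 6KW$tenne  (last char: 'e')
  sorted[2] = KW$tenne6  (last char: '6')
  sorted[3] = W$tenne6K  (last char: 'K')
  sorted[4] = e6KW$tenn  (last char: 'n')
  sorted[5] = enne6KW$t  (last char: 't')
  sorted[6] = ne6KW$ten  (last char: 'n')
  sorted[7] = nne6KW$te  (last char: 'e')
  sorted[8] = tenne6KW$  (last char: '$')
Last column: We6Kntne$
Original string S is at sorted index 8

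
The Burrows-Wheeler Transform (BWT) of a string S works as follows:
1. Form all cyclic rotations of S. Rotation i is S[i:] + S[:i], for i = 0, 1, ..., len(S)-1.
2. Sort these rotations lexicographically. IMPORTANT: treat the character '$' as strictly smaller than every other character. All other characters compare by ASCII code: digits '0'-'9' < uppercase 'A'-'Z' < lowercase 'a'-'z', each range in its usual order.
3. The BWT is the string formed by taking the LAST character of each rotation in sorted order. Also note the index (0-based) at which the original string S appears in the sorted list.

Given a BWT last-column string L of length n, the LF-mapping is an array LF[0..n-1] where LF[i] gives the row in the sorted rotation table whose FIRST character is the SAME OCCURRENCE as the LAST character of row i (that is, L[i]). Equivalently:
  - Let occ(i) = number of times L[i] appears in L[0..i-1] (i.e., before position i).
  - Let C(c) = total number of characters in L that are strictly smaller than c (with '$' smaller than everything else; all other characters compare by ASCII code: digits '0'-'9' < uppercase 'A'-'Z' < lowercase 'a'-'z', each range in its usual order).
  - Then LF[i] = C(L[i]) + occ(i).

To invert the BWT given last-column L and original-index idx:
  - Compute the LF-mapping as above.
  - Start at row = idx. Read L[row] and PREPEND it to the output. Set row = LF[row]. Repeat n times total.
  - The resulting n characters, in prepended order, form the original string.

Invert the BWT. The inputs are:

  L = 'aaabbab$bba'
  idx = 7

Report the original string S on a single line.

Answer: baabbbbaaa$

Derivation:
LF mapping: 1 2 3 6 7 4 8 0 9 10 5
Walk LF starting at row 7, prepending L[row]:
  step 1: row=7, L[7]='$', prepend. Next row=LF[7]=0
  step 2: row=0, L[0]='a', prepend. Next row=LF[0]=1
  step 3: row=1, L[1]='a', prepend. Next row=LF[1]=2
  step 4: row=2, L[2]='a', prepend. Next row=LF[2]=3
  step 5: row=3, L[3]='b', prepend. Next row=LF[3]=6
  step 6: row=6, L[6]='b', prepend. Next row=LF[6]=8
  step 7: row=8, L[8]='b', prepend. Next row=LF[8]=9
  step 8: row=9, L[9]='b', prepend. Next row=LF[9]=10
  step 9: row=10, L[10]='a', prepend. Next row=LF[10]=5
  step 10: row=5, L[5]='a', prepend. Next row=LF[5]=4
  step 11: row=4, L[4]='b', prepend. Next row=LF[4]=7
Reversed output: baabbbbaaa$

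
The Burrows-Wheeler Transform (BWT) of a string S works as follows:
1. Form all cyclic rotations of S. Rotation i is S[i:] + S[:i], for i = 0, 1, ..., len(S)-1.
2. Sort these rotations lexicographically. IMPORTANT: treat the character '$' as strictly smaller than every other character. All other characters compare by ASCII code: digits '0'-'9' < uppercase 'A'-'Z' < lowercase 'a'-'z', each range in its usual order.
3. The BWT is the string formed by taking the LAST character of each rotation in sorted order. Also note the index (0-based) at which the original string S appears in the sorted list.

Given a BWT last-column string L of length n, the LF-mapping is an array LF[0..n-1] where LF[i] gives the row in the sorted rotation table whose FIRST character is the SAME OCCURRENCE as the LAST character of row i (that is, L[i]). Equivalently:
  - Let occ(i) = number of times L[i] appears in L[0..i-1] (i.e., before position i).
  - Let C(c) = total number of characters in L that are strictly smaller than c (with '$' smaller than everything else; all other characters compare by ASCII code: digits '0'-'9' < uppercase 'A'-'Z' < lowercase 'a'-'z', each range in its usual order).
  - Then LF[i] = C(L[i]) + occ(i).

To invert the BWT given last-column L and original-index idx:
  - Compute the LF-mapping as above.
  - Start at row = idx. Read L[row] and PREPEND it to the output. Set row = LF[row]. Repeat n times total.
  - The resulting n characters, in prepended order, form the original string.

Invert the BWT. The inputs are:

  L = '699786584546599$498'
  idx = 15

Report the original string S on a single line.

Answer: 947498999465685586$

Derivation:
LF mapping: 7 14 15 10 11 8 4 12 1 5 2 9 6 16 17 0 3 18 13
Walk LF starting at row 15, prepending L[row]:
  step 1: row=15, L[15]='$', prepend. Next row=LF[15]=0
  step 2: row=0, L[0]='6', prepend. Next row=LF[0]=7
  step 3: row=7, L[7]='8', prepend. Next row=LF[7]=12
  step 4: row=12, L[12]='5', prepend. Next row=LF[12]=6
  step 5: row=6, L[6]='5', prepend. Next row=LF[6]=4
  step 6: row=4, L[4]='8', prepend. Next row=LF[4]=11
  step 7: row=11, L[11]='6', prepend. Next row=LF[11]=9
  step 8: row=9, L[9]='5', prepend. Next row=LF[9]=5
  step 9: row=5, L[5]='6', prepend. Next row=LF[5]=8
  step 10: row=8, L[8]='4', prepend. Next row=LF[8]=1
  step 11: row=1, L[1]='9', prepend. Next row=LF[1]=14
  step 12: row=14, L[14]='9', prepend. Next row=LF[14]=17
  step 13: row=17, L[17]='9', prepend. Next row=LF[17]=18
  step 14: row=18, L[18]='8', prepend. Next row=LF[18]=13
  step 15: row=13, L[13]='9', prepend. Next row=LF[13]=16
  step 16: row=16, L[16]='4', prepend. Next row=LF[16]=3
  step 17: row=3, L[3]='7', prepend. Next row=LF[3]=10
  step 18: row=10, L[10]='4', prepend. Next row=LF[10]=2
  step 19: row=2, L[2]='9', prepend. Next row=LF[2]=15
Reversed output: 947498999465685586$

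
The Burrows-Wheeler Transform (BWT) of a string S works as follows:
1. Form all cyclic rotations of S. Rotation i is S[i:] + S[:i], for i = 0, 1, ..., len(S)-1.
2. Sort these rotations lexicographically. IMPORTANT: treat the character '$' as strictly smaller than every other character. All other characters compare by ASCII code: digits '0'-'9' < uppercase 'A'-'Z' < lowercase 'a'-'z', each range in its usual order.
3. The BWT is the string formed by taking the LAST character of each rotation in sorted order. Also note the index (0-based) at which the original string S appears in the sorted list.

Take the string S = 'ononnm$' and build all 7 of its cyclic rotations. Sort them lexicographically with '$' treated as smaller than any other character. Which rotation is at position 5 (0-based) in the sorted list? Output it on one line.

All 7 rotations (rotation i = S[i:]+S[:i]):
  rot[0] = ononnm$
  rot[1] = nonnm$o
  rot[2] = onnm$on
  rot[3] = nnm$ono
  rot[4] = nm$onon
  rot[5] = m$ononn
  rot[6] = $ononnm
Sorted (with $ < everything):
  sorted[0] = $ononnm
  sorted[1] = m$ononn
  sorted[2] = nm$onon
  sorted[3] = nnm$ono
  sorted[4] = nonnm$o
  sorted[5] = onnm$on
  sorted[6] = ononnm$
sorted[5] = onnm$on

Answer: onnm$on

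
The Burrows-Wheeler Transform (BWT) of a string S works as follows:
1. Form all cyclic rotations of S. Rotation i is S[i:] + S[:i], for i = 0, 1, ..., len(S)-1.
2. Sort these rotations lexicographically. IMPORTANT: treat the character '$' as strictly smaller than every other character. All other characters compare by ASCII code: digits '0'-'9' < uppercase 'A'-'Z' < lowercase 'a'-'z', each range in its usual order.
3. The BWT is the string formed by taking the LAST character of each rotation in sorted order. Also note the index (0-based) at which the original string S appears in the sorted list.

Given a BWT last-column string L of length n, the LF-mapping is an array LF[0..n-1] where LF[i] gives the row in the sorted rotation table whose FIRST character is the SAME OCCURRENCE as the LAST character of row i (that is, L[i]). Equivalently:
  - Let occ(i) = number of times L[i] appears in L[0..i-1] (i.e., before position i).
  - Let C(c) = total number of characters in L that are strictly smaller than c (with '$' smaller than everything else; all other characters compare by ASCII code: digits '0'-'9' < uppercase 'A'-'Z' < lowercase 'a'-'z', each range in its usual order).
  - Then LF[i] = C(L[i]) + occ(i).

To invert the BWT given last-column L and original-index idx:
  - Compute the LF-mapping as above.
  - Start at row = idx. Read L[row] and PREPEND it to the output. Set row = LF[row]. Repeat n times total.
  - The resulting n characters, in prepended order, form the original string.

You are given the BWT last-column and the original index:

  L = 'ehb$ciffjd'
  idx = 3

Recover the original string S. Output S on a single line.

Answer: djiffhbce$

Derivation:
LF mapping: 4 7 1 0 2 8 5 6 9 3
Walk LF starting at row 3, prepending L[row]:
  step 1: row=3, L[3]='$', prepend. Next row=LF[3]=0
  step 2: row=0, L[0]='e', prepend. Next row=LF[0]=4
  step 3: row=4, L[4]='c', prepend. Next row=LF[4]=2
  step 4: row=2, L[2]='b', prepend. Next row=LF[2]=1
  step 5: row=1, L[1]='h', prepend. Next row=LF[1]=7
  step 6: row=7, L[7]='f', prepend. Next row=LF[7]=6
  step 7: row=6, L[6]='f', prepend. Next row=LF[6]=5
  step 8: row=5, L[5]='i', prepend. Next row=LF[5]=8
  step 9: row=8, L[8]='j', prepend. Next row=LF[8]=9
  step 10: row=9, L[9]='d', prepend. Next row=LF[9]=3
Reversed output: djiffhbce$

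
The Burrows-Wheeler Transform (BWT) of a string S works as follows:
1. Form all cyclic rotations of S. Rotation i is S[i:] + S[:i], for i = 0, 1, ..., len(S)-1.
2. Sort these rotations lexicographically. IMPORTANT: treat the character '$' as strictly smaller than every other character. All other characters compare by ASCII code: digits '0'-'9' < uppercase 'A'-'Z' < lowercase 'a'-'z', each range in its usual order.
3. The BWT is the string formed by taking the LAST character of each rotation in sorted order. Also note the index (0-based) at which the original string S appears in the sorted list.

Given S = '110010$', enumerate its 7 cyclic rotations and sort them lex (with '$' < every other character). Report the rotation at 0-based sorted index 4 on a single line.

All 7 rotations (rotation i = S[i:]+S[:i]):
  rot[0] = 110010$
  rot[1] = 10010$1
  rot[2] = 0010$11
  rot[3] = 010$110
  rot[4] = 10$1100
  rot[5] = 0$11001
  rot[6] = $110010
Sorted (with $ < everything):
  sorted[0] = $110010
  sorted[1] = 0$11001
  sorted[2] = 0010$11
  sorted[3] = 010$110
  sorted[4] = 10$1100
  sorted[5] = 10010$1
  sorted[6] = 110010$
sorted[4] = 10$1100

Answer: 10$1100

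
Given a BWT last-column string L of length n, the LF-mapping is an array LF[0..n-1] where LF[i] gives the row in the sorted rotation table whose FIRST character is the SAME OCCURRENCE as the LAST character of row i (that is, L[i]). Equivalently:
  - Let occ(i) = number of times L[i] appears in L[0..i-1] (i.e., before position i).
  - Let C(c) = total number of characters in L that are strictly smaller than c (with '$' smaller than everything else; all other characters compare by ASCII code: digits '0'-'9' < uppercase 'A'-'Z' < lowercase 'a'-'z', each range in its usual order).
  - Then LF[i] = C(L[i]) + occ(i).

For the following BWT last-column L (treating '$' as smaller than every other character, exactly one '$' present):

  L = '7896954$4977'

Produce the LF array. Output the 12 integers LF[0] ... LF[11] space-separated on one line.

Answer: 5 8 9 4 10 3 1 0 2 11 6 7

Derivation:
Char counts: '$':1, '4':2, '5':1, '6':1, '7':3, '8':1, '9':3
C (first-col start): C('$')=0, C('4')=1, C('5')=3, C('6')=4, C('7')=5, C('8')=8, C('9')=9
L[0]='7': occ=0, LF[0]=C('7')+0=5+0=5
L[1]='8': occ=0, LF[1]=C('8')+0=8+0=8
L[2]='9': occ=0, LF[2]=C('9')+0=9+0=9
L[3]='6': occ=0, LF[3]=C('6')+0=4+0=4
L[4]='9': occ=1, LF[4]=C('9')+1=9+1=10
L[5]='5': occ=0, LF[5]=C('5')+0=3+0=3
L[6]='4': occ=0, LF[6]=C('4')+0=1+0=1
L[7]='$': occ=0, LF[7]=C('$')+0=0+0=0
L[8]='4': occ=1, LF[8]=C('4')+1=1+1=2
L[9]='9': occ=2, LF[9]=C('9')+2=9+2=11
L[10]='7': occ=1, LF[10]=C('7')+1=5+1=6
L[11]='7': occ=2, LF[11]=C('7')+2=5+2=7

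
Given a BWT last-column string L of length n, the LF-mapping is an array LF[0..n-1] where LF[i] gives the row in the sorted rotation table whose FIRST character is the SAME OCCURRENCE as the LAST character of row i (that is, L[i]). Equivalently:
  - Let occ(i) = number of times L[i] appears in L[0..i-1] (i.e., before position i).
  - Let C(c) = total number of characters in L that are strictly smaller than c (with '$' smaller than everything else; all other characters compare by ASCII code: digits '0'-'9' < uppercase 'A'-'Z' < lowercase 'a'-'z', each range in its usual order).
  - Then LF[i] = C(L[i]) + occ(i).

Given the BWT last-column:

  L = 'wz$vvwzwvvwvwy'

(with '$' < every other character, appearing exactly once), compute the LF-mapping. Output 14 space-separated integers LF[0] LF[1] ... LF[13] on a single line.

Answer: 6 12 0 1 2 7 13 8 3 4 9 5 10 11

Derivation:
Char counts: '$':1, 'v':5, 'w':5, 'y':1, 'z':2
C (first-col start): C('$')=0, C('v')=1, C('w')=6, C('y')=11, C('z')=12
L[0]='w': occ=0, LF[0]=C('w')+0=6+0=6
L[1]='z': occ=0, LF[1]=C('z')+0=12+0=12
L[2]='$': occ=0, LF[2]=C('$')+0=0+0=0
L[3]='v': occ=0, LF[3]=C('v')+0=1+0=1
L[4]='v': occ=1, LF[4]=C('v')+1=1+1=2
L[5]='w': occ=1, LF[5]=C('w')+1=6+1=7
L[6]='z': occ=1, LF[6]=C('z')+1=12+1=13
L[7]='w': occ=2, LF[7]=C('w')+2=6+2=8
L[8]='v': occ=2, LF[8]=C('v')+2=1+2=3
L[9]='v': occ=3, LF[9]=C('v')+3=1+3=4
L[10]='w': occ=3, LF[10]=C('w')+3=6+3=9
L[11]='v': occ=4, LF[11]=C('v')+4=1+4=5
L[12]='w': occ=4, LF[12]=C('w')+4=6+4=10
L[13]='y': occ=0, LF[13]=C('y')+0=11+0=11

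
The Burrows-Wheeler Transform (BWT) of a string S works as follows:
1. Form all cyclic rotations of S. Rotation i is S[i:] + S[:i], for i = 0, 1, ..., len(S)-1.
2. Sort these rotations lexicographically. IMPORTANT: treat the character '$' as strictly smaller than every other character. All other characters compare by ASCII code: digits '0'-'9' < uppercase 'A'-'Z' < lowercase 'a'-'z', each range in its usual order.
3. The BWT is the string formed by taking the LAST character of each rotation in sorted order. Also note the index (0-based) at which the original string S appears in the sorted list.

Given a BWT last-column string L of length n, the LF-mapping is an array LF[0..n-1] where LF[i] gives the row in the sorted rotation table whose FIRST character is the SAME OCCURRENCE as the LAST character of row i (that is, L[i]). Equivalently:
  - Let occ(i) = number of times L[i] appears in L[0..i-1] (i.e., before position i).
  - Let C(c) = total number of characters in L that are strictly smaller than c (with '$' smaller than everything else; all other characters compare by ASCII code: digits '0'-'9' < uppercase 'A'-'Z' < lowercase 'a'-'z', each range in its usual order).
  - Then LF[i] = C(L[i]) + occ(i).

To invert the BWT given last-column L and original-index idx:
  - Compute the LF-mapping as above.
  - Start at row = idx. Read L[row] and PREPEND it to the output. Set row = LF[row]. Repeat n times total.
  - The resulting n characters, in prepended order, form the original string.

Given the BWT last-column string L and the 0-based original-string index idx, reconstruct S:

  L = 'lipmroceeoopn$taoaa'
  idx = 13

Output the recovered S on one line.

LF mapping: 8 7 15 9 17 11 4 5 6 12 13 16 10 0 18 1 14 2 3
Walk LF starting at row 13, prepending L[row]:
  step 1: row=13, L[13]='$', prepend. Next row=LF[13]=0
  step 2: row=0, L[0]='l', prepend. Next row=LF[0]=8
  step 3: row=8, L[8]='e', prepend. Next row=LF[8]=6
  step 4: row=6, L[6]='c', prepend. Next row=LF[6]=4
  step 5: row=4, L[4]='r', prepend. Next row=LF[4]=17
  step 6: row=17, L[17]='a', prepend. Next row=LF[17]=2
  step 7: row=2, L[2]='p', prepend. Next row=LF[2]=15
  step 8: row=15, L[15]='a', prepend. Next row=LF[15]=1
  step 9: row=1, L[1]='i', prepend. Next row=LF[1]=7
  step 10: row=7, L[7]='e', prepend. Next row=LF[7]=5
  step 11: row=5, L[5]='o', prepend. Next row=LF[5]=11
  step 12: row=11, L[11]='p', prepend. Next row=LF[11]=16
  step 13: row=16, L[16]='o', prepend. Next row=LF[16]=14
  step 14: row=14, L[14]='t', prepend. Next row=LF[14]=18
  step 15: row=18, L[18]='a', prepend. Next row=LF[18]=3
  step 16: row=3, L[3]='m', prepend. Next row=LF[3]=9
  step 17: row=9, L[9]='o', prepend. Next row=LF[9]=12
  step 18: row=12, L[12]='n', prepend. Next row=LF[12]=10
  step 19: row=10, L[10]='o', prepend. Next row=LF[10]=13
Reversed output: onomatopoeiaparcel$

Answer: onomatopoeiaparcel$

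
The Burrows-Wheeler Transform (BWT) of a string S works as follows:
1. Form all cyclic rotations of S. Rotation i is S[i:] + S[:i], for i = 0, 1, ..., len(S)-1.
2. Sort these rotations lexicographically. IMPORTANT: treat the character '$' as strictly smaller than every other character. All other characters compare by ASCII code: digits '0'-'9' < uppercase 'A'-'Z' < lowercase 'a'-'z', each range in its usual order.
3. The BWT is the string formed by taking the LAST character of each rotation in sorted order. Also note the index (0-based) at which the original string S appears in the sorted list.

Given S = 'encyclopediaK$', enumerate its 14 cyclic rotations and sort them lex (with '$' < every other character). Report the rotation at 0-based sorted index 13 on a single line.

All 14 rotations (rotation i = S[i:]+S[:i]):
  rot[0] = encyclopediaK$
  rot[1] = ncyclopediaK$e
  rot[2] = cyclopediaK$en
  rot[3] = yclopediaK$enc
  rot[4] = clopediaK$ency
  rot[5] = lopediaK$encyc
  rot[6] = opediaK$encycl
  rot[7] = pediaK$encyclo
  rot[8] = ediaK$encyclop
  rot[9] = diaK$encyclope
  rot[10] = iaK$encycloped
  rot[11] = aK$encyclopedi
  rot[12] = K$encyclopedia
  rot[13] = $encyclopediaK
Sorted (with $ < everything):
  sorted[0] = $encyclopediaK
  sorted[1] = K$encyclopedia
  sorted[2] = aK$encyclopedi
  sorted[3] = clopediaK$ency
  sorted[4] = cyclopediaK$en
  sorted[5] = diaK$encyclope
  sorted[6] = ediaK$encyclop
  sorted[7] = encyclopediaK$
  sorted[8] = iaK$encycloped
  sorted[9] = lopediaK$encyc
  sorted[10] = ncyclopediaK$e
  sorted[11] = opediaK$encycl
  sorted[12] = pediaK$encyclo
  sorted[13] = yclopediaK$enc
sorted[13] = yclopediaK$enc

Answer: yclopediaK$enc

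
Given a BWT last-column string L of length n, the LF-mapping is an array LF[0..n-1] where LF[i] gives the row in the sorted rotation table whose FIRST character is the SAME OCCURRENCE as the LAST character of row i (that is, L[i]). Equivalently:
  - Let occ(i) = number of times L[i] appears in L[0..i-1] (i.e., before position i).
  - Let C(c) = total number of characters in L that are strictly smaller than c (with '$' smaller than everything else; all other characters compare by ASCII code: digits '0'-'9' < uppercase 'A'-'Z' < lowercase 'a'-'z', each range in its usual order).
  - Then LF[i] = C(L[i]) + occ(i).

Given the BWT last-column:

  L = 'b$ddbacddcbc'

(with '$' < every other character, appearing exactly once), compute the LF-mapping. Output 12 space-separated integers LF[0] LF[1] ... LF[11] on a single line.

Answer: 2 0 8 9 3 1 5 10 11 6 4 7

Derivation:
Char counts: '$':1, 'a':1, 'b':3, 'c':3, 'd':4
C (first-col start): C('$')=0, C('a')=1, C('b')=2, C('c')=5, C('d')=8
L[0]='b': occ=0, LF[0]=C('b')+0=2+0=2
L[1]='$': occ=0, LF[1]=C('$')+0=0+0=0
L[2]='d': occ=0, LF[2]=C('d')+0=8+0=8
L[3]='d': occ=1, LF[3]=C('d')+1=8+1=9
L[4]='b': occ=1, LF[4]=C('b')+1=2+1=3
L[5]='a': occ=0, LF[5]=C('a')+0=1+0=1
L[6]='c': occ=0, LF[6]=C('c')+0=5+0=5
L[7]='d': occ=2, LF[7]=C('d')+2=8+2=10
L[8]='d': occ=3, LF[8]=C('d')+3=8+3=11
L[9]='c': occ=1, LF[9]=C('c')+1=5+1=6
L[10]='b': occ=2, LF[10]=C('b')+2=2+2=4
L[11]='c': occ=2, LF[11]=C('c')+2=5+2=7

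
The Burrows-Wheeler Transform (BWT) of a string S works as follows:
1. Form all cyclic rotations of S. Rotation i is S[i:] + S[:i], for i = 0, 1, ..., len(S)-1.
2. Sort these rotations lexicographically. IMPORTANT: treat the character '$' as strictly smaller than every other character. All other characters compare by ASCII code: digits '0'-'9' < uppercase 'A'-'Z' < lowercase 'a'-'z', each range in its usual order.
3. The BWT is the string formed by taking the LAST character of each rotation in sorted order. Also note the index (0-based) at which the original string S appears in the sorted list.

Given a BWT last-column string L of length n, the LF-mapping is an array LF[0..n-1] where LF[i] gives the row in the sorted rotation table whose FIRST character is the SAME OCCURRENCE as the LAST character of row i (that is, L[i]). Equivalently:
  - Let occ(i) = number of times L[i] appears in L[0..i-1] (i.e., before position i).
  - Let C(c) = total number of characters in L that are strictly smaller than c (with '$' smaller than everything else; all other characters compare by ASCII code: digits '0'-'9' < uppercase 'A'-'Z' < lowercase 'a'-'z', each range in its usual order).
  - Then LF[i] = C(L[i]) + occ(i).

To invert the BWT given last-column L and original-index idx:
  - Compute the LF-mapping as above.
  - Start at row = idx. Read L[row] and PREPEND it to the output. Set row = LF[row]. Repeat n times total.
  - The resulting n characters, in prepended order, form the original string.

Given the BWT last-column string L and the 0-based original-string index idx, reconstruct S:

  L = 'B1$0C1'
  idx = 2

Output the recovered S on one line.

LF mapping: 4 2 0 1 5 3
Walk LF starting at row 2, prepending L[row]:
  step 1: row=2, L[2]='$', prepend. Next row=LF[2]=0
  step 2: row=0, L[0]='B', prepend. Next row=LF[0]=4
  step 3: row=4, L[4]='C', prepend. Next row=LF[4]=5
  step 4: row=5, L[5]='1', prepend. Next row=LF[5]=3
  step 5: row=3, L[3]='0', prepend. Next row=LF[3]=1
  step 6: row=1, L[1]='1', prepend. Next row=LF[1]=2
Reversed output: 101CB$

Answer: 101CB$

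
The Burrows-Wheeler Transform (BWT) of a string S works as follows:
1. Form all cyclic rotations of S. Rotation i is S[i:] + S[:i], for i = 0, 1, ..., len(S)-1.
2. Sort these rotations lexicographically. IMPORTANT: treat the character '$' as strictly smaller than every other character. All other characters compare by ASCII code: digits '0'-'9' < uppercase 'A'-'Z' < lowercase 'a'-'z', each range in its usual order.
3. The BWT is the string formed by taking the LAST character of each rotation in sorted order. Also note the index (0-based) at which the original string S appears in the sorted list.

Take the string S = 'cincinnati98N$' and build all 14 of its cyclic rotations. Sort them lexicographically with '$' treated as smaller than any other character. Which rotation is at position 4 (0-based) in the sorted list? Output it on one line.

All 14 rotations (rotation i = S[i:]+S[:i]):
  rot[0] = cincinnati98N$
  rot[1] = incinnati98N$c
  rot[2] = ncinnati98N$ci
  rot[3] = cinnati98N$cin
  rot[4] = innati98N$cinc
  rot[5] = nnati98N$cinci
  rot[6] = nati98N$cincin
  rot[7] = ati98N$cincinn
  rot[8] = ti98N$cincinna
  rot[9] = i98N$cincinnat
  rot[10] = 98N$cincinnati
  rot[11] = 8N$cincinnati9
  rot[12] = N$cincinnati98
  rot[13] = $cincinnati98N
Sorted (with $ < everything):
  sorted[0] = $cincinnati98N
  sorted[1] = 8N$cincinnati9
  sorted[2] = 98N$cincinnati
  sorted[3] = N$cincinnati98
  sorted[4] = ati98N$cincinn
  sorted[5] = cincinnati98N$
  sorted[6] = cinnati98N$cin
  sorted[7] = i98N$cincinnat
  sorted[8] = incinnati98N$c
  sorted[9] = innati98N$cinc
  sorted[10] = nati98N$cincin
  sorted[11] = ncinnati98N$ci
  sorted[12] = nnati98N$cinci
  sorted[13] = ti98N$cincinna
sorted[4] = ati98N$cincinn

Answer: ati98N$cincinn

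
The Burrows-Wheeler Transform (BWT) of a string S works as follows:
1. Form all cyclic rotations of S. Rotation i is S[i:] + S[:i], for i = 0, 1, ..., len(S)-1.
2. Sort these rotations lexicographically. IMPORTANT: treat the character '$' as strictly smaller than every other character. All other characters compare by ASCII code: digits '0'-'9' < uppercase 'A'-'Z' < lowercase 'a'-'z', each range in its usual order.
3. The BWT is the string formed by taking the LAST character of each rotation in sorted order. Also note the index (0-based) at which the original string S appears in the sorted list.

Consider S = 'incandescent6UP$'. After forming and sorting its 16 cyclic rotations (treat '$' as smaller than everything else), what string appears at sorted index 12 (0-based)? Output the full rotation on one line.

Answer: ndescent6UP$inca

Derivation:
All 16 rotations (rotation i = S[i:]+S[:i]):
  rot[0] = incandescent6UP$
  rot[1] = ncandescent6UP$i
  rot[2] = candescent6UP$in
  rot[3] = andescent6UP$inc
  rot[4] = ndescent6UP$inca
  rot[5] = descent6UP$incan
  rot[6] = escent6UP$incand
  rot[7] = scent6UP$incande
  rot[8] = cent6UP$incandes
  rot[9] = ent6UP$incandesc
  rot[10] = nt6UP$incandesce
  rot[11] = t6UP$incandescen
  rot[12] = 6UP$incandescent
  rot[13] = UP$incandescent6
  rot[14] = P$incandescent6U
  rot[15] = $incandescent6UP
Sorted (with $ < everything):
  sorted[0] = $incandescent6UP
  sorted[1] = 6UP$incandescent
  sorted[2] = P$incandescent6U
  sorted[3] = UP$incandescent6
  sorted[4] = andescent6UP$inc
  sorted[5] = candescent6UP$in
  sorted[6] = cent6UP$incandes
  sorted[7] = descent6UP$incan
  sorted[8] = ent6UP$incandesc
  sorted[9] = escent6UP$incand
  sorted[10] = incandescent6UP$
  sorted[11] = ncandescent6UP$i
  sorted[12] = ndescent6UP$inca
  sorted[13] = nt6UP$incandesce
  sorted[14] = scent6UP$incande
  sorted[15] = t6UP$incandescen
sorted[12] = ndescent6UP$inca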